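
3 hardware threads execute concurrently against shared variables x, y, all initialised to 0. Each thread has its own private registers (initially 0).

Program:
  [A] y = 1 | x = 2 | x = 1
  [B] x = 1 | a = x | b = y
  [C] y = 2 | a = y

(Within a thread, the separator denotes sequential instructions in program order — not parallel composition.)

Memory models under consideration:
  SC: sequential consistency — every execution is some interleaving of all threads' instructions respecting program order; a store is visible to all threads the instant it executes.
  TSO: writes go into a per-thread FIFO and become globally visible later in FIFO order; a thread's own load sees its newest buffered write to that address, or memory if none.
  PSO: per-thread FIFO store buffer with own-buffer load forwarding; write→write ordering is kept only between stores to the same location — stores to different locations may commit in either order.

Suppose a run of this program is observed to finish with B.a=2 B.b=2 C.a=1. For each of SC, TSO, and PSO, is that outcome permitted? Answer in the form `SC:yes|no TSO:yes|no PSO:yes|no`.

SC:no TSO:no PSO:yes

outcome vector order: (B.a,B.b,C.a)
SC: 9 outcomes — {<1 0 1>, <1 0 2>, <1 1 1>, <1 1 2>, <1 2 1>, <1 2 2>, <2 1 1>, <2 1 2>, <2 2 2>}
TSO: 9 outcomes — {<1 0 1>, <1 0 2>, <1 1 1>, <1 1 2>, <1 2 1>, <1 2 2>, <2 1 1>, <2 1 2>, <2 2 2>}
PSO: 12 outcomes — {<1 0 1>, <1 0 2>, <1 1 1>, <1 1 2>, <1 2 1>, <1 2 2>, <2 0 1>, <2 0 2>, <2 1 1>, <2 1 2>, <2 2 1>, <2 2 2>}
target <2 2 1> ∈ {PSO}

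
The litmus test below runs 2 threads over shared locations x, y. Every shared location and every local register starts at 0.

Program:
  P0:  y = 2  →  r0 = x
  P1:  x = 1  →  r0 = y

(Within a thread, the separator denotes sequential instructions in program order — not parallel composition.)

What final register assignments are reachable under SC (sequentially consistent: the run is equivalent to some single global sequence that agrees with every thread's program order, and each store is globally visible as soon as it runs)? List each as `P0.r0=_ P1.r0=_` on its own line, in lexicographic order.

outcome vector order: (P0.r0,P1.r0)
|SC outcomes| = 3

P0.r0=0 P1.r0=2
P0.r0=1 P1.r0=0
P0.r0=1 P1.r0=2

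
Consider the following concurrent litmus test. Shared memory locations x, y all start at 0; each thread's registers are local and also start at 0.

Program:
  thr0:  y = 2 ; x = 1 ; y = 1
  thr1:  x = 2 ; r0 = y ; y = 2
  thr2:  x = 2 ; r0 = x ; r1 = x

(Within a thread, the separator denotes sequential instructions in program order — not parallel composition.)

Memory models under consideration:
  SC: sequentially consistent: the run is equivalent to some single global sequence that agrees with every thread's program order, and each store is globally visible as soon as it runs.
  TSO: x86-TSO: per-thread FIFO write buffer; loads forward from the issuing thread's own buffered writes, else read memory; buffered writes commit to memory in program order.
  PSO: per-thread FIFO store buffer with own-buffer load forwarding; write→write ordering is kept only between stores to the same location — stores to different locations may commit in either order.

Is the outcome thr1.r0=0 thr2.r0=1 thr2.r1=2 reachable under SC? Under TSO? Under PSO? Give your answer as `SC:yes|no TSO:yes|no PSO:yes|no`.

SC:no TSO:yes PSO:yes

outcome vector order: (thr1.r0,thr2.r0,thr2.r1)
[SC] allowed = {0/1/1, 0/2/1, 0/2/2, 1/1/1, 1/1/2, 1/2/1, 1/2/2, 2/1/1, 2/1/2, 2/2/1, 2/2/2}
[TSO] allowed = {0/1/1, 0/1/2, 0/2/1, 0/2/2, 1/1/1, 1/1/2, 1/2/1, 1/2/2, 2/1/1, 2/1/2, 2/2/1, 2/2/2}
[PSO] allowed = {0/1/1, 0/1/2, 0/2/1, 0/2/2, 1/1/1, 1/1/2, 1/2/1, 1/2/2, 2/1/1, 2/1/2, 2/2/1, 2/2/2}
target 0/1/2 ∈ {TSO,PSO}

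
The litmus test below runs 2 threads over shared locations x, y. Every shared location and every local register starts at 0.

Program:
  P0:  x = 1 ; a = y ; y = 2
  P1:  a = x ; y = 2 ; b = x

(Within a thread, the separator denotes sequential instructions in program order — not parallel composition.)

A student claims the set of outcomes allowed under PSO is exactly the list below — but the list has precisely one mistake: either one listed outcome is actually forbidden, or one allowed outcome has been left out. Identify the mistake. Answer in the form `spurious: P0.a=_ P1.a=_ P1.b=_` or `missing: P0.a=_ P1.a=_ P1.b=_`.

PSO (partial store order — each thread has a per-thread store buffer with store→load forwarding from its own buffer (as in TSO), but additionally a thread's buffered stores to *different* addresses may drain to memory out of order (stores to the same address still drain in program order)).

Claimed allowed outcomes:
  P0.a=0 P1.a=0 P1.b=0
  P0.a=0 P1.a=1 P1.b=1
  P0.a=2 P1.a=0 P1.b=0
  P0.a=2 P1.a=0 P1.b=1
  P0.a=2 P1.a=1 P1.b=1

missing: P0.a=0 P1.a=0 P1.b=1

outcome vector order: (P0.a,P1.a,P1.b)
under PSO → 000; 001; 011; 200; 201; 211
PSO∖claimed = {001}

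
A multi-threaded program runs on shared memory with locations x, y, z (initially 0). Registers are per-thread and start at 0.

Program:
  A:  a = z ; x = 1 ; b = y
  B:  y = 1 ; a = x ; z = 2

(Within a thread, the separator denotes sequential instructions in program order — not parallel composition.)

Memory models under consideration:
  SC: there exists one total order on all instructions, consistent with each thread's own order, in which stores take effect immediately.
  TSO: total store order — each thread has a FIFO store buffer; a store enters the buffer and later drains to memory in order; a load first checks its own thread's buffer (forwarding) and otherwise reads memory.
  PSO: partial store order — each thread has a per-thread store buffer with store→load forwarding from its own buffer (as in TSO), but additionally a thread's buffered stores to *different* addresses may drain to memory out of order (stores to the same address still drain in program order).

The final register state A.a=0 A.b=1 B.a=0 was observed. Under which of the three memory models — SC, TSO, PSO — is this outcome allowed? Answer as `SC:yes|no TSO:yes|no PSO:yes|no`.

SC:yes TSO:yes PSO:yes

outcome vector order: (A.a,A.b,B.a)
SC: 4 outcomes — {(0,0,1), (0,1,0), (0,1,1), (2,1,0)}
TSO: 5 outcomes — {(0,0,0), (0,0,1), (0,1,0), (0,1,1), (2,1,0)}
PSO: 6 outcomes — {(0,0,0), (0,0,1), (0,1,0), (0,1,1), (2,0,0), (2,1,0)}
target (0,1,0) ∈ {SC,TSO,PSO}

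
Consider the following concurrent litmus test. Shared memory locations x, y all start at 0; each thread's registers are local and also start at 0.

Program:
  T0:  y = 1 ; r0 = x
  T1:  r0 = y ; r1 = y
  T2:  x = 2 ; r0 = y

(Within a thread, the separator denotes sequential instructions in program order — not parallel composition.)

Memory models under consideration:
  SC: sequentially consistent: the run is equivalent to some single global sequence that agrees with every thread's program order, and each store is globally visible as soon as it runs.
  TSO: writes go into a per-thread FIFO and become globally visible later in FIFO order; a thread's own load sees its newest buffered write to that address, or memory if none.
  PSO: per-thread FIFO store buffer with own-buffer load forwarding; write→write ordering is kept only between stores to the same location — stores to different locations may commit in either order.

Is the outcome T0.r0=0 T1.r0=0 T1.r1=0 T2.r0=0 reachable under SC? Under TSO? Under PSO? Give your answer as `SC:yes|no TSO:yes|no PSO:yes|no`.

outcome vector order: (T0.r0,T1.r0,T1.r1,T2.r0)
[SC] allowed = {(0,0,0,1); (0,0,1,1); (0,1,1,1); (2,0,0,0); (2,0,0,1); (2,0,1,0); (2,0,1,1); (2,1,1,0); (2,1,1,1)}
[TSO] allowed = {(0,0,0,0); (0,0,0,1); (0,0,1,0); (0,0,1,1); (0,1,1,0); (0,1,1,1); (2,0,0,0); (2,0,0,1); (2,0,1,0); (2,0,1,1); (2,1,1,0); (2,1,1,1)}
[PSO] allowed = {(0,0,0,0); (0,0,0,1); (0,0,1,0); (0,0,1,1); (0,1,1,0); (0,1,1,1); (2,0,0,0); (2,0,0,1); (2,0,1,0); (2,0,1,1); (2,1,1,0); (2,1,1,1)}
target (0,0,0,0) ∈ {TSO,PSO}

SC:no TSO:yes PSO:yes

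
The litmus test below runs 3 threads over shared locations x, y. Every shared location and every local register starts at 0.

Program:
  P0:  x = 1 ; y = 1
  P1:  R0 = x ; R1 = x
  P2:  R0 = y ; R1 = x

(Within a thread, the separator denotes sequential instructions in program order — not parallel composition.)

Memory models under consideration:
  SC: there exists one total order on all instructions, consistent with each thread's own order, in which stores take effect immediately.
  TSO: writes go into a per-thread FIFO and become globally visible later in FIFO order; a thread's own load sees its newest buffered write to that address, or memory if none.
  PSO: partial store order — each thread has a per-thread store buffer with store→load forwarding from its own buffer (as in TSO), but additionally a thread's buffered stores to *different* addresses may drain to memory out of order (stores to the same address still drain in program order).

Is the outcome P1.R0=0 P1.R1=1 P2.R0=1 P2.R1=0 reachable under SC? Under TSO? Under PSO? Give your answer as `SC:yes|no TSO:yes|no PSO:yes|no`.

SC:no TSO:no PSO:yes

outcome vector order: (P1.R0,P1.R1,P2.R0,P2.R1)
under SC → 0000, 0001, 0011, 0100, 0101, 0111, 1100, 1101, 1111
under TSO → 0000, 0001, 0011, 0100, 0101, 0111, 1100, 1101, 1111
under PSO → 0000, 0001, 0010, 0011, 0100, 0101, 0110, 0111, 1100, 1101, 1110, 1111
target 0110 ∈ {PSO}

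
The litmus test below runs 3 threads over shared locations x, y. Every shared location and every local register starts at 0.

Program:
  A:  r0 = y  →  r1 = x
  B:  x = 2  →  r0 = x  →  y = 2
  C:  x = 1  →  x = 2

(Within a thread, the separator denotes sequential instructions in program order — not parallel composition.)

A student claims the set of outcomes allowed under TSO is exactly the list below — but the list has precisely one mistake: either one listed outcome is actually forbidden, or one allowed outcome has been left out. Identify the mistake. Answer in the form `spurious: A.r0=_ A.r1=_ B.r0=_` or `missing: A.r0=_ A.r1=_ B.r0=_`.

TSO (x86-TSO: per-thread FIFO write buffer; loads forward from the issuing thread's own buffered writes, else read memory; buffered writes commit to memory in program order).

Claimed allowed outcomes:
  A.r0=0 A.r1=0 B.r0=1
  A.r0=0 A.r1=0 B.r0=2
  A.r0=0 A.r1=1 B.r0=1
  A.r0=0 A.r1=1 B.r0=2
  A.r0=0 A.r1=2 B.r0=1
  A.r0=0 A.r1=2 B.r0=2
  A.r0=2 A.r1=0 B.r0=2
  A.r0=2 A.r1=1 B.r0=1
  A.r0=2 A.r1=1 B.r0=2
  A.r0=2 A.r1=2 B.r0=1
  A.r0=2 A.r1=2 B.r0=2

spurious: A.r0=2 A.r1=0 B.r0=2

outcome vector order: (A.r0,A.r1,B.r0)
TSO: 10 outcomes — {0/0/1, 0/0/2, 0/1/1, 0/1/2, 0/2/1, 0/2/2, 2/1/1, 2/1/2, 2/2/1, 2/2/2}
claimed∖TSO = {2/0/2}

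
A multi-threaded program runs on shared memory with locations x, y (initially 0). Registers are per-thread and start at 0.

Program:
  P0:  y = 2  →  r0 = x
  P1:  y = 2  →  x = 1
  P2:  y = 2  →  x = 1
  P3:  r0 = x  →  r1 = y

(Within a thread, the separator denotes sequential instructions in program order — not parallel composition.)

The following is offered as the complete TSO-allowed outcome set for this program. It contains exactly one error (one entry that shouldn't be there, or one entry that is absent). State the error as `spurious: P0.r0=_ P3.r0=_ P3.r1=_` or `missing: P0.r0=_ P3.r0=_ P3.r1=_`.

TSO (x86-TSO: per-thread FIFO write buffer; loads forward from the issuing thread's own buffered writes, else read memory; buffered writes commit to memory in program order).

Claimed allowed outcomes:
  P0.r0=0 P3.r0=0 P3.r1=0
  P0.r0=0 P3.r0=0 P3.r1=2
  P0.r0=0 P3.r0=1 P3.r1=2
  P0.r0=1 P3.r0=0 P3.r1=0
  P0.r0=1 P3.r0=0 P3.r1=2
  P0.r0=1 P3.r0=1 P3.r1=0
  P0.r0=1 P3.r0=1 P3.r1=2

spurious: P0.r0=1 P3.r0=1 P3.r1=0

outcome vector order: (P0.r0,P3.r0,P3.r1)
TSO (6): 000; 002; 012; 100; 102; 112
claimed∖TSO = {110}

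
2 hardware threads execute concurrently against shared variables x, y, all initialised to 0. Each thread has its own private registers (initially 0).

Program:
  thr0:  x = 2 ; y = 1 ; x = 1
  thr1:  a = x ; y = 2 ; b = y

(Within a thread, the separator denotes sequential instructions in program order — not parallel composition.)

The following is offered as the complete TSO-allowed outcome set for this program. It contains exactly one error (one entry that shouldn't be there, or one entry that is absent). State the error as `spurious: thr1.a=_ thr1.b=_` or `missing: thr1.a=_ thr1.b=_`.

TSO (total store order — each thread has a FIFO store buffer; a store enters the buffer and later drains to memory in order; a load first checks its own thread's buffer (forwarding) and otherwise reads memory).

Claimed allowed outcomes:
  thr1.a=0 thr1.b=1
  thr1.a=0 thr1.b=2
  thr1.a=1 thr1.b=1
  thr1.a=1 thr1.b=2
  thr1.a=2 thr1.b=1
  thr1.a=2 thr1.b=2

spurious: thr1.a=1 thr1.b=1

outcome vector order: (thr1.a,thr1.b)
under TSO → <0 1>, <0 2>, <1 2>, <2 1>, <2 2>
claimed∖TSO = {<1 1>}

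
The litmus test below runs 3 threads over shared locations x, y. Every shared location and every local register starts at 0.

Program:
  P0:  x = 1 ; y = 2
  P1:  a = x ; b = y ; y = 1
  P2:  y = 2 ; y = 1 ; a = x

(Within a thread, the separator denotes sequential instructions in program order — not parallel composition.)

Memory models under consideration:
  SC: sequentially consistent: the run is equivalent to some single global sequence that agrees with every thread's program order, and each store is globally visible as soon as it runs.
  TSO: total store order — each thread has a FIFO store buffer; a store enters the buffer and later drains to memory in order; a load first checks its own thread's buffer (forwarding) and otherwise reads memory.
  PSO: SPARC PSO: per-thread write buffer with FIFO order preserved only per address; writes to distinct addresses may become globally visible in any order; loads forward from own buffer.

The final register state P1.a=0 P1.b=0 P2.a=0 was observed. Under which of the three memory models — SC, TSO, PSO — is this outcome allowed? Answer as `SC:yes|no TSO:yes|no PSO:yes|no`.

SC:yes TSO:yes PSO:yes

outcome vector order: (P1.a,P1.b,P2.a)
SC (11): 000; 001; 010; 011; 020; 021; 101; 110; 111; 120; 121
TSO (12): 000; 001; 010; 011; 020; 021; 100; 101; 110; 111; 120; 121
PSO (12): 000; 001; 010; 011; 020; 021; 100; 101; 110; 111; 120; 121
target 000 ∈ {SC,TSO,PSO}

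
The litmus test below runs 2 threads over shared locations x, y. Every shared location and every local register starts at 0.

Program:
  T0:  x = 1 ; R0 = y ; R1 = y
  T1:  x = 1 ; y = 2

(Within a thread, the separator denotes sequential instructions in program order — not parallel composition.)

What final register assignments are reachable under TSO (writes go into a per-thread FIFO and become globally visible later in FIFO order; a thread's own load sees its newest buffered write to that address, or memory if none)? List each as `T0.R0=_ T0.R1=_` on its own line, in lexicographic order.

outcome vector order: (T0.R0,T0.R1)
|TSO outcomes| = 3

T0.R0=0 T0.R1=0
T0.R0=0 T0.R1=2
T0.R0=2 T0.R1=2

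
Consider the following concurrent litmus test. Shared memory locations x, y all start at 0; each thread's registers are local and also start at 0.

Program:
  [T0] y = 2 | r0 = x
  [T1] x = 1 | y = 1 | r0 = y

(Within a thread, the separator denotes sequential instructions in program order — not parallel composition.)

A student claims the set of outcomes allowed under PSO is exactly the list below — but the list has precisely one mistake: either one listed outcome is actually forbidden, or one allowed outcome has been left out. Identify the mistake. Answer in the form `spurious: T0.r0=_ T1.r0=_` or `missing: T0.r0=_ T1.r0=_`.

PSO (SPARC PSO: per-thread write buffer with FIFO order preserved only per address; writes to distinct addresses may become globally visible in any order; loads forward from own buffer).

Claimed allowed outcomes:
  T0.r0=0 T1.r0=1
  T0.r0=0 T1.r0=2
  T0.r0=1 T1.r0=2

outcome vector order: (T0.r0,T1.r0)
PSO (4): (0,1), (0,2), (1,1), (1,2)
PSO∖claimed = {(1,1)}

missing: T0.r0=1 T1.r0=1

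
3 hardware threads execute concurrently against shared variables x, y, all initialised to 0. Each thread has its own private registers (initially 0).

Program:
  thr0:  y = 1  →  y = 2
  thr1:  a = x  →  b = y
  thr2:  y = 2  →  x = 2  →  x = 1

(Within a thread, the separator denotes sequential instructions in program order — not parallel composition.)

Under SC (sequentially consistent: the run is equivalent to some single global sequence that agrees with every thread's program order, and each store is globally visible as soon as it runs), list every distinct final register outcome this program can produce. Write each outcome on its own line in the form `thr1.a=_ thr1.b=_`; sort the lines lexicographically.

thr1.a=0 thr1.b=0
thr1.a=0 thr1.b=1
thr1.a=0 thr1.b=2
thr1.a=1 thr1.b=1
thr1.a=1 thr1.b=2
thr1.a=2 thr1.b=1
thr1.a=2 thr1.b=2

outcome vector order: (thr1.a,thr1.b)
|SC outcomes| = 7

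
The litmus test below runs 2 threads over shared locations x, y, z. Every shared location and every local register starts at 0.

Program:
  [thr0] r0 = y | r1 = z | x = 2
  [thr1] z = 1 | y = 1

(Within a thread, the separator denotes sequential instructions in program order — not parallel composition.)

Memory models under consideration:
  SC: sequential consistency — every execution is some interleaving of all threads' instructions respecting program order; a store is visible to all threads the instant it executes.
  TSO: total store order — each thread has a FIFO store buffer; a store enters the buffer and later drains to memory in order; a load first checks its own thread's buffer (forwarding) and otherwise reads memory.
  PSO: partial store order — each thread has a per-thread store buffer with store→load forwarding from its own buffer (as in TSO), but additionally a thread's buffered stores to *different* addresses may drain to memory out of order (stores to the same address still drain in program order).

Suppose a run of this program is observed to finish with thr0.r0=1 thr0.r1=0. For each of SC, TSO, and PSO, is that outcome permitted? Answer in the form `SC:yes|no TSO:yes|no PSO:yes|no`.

SC:no TSO:no PSO:yes

outcome vector order: (thr0.r0,thr0.r1)
SC (3): 0/0, 0/1, 1/1
TSO (3): 0/0, 0/1, 1/1
PSO (4): 0/0, 0/1, 1/0, 1/1
target 1/0 ∈ {PSO}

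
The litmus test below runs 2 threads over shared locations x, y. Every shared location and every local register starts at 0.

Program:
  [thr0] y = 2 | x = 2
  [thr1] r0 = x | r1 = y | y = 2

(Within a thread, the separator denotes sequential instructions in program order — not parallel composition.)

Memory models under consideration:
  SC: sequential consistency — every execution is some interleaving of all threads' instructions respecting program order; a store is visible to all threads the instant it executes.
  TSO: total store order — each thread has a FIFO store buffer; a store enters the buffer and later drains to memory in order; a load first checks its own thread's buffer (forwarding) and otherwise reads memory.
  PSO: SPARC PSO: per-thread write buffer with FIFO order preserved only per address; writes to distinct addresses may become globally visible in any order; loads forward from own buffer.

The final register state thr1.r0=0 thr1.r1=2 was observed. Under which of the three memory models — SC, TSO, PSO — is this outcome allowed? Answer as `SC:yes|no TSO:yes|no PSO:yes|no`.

outcome vector order: (thr1.r0,thr1.r1)
[SC] allowed = {00 02 22}
[TSO] allowed = {00 02 22}
[PSO] allowed = {00 02 20 22}
target 02 ∈ {SC,TSO,PSO}

SC:yes TSO:yes PSO:yes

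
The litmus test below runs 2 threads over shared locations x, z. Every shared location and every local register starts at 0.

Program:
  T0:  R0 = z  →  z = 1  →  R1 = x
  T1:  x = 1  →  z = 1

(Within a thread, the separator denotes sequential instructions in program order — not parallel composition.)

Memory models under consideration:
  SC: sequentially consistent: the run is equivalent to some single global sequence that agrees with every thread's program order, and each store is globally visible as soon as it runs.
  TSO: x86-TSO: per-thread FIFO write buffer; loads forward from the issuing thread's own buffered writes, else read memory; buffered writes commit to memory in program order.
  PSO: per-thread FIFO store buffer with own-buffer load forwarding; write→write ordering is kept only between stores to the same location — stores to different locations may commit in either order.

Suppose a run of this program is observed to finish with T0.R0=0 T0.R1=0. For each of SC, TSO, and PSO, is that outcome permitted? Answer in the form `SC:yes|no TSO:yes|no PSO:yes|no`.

SC:yes TSO:yes PSO:yes

outcome vector order: (T0.R0,T0.R1)
under SC → 00, 01, 11
under TSO → 00, 01, 11
under PSO → 00, 01, 10, 11
target 00 ∈ {SC,TSO,PSO}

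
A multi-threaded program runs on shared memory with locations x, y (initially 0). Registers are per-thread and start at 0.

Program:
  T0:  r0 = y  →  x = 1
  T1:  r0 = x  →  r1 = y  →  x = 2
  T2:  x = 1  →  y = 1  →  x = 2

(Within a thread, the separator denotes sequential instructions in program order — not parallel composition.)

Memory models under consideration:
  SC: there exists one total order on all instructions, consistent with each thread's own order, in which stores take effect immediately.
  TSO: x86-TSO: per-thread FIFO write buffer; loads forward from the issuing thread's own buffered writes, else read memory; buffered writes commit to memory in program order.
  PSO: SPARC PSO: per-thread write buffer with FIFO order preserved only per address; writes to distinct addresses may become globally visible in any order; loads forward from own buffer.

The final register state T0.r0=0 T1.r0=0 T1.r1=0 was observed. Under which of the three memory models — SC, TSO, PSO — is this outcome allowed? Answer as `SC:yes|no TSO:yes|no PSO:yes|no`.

SC:yes TSO:yes PSO:yes

outcome vector order: (T0.r0,T1.r0,T1.r1)
SC (10): <0 0 0> <0 0 1> <0 1 0> <0 1 1> <0 2 1> <1 0 0> <1 0 1> <1 1 0> <1 1 1> <1 2 1>
TSO (10): <0 0 0> <0 0 1> <0 1 0> <0 1 1> <0 2 1> <1 0 0> <1 0 1> <1 1 0> <1 1 1> <1 2 1>
PSO (12): <0 0 0> <0 0 1> <0 1 0> <0 1 1> <0 2 0> <0 2 1> <1 0 0> <1 0 1> <1 1 0> <1 1 1> <1 2 0> <1 2 1>
target <0 0 0> ∈ {SC,TSO,PSO}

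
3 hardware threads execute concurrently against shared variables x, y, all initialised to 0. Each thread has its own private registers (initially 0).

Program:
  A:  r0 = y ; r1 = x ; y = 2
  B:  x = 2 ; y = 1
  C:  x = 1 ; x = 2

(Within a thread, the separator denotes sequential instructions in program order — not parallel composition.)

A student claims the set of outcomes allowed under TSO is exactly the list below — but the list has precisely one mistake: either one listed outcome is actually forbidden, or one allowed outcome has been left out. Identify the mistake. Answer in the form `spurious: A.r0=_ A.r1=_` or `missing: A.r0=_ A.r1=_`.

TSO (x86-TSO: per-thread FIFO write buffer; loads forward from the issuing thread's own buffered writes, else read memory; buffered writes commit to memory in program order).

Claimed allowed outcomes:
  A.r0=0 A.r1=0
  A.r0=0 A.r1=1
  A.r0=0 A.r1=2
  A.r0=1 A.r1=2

outcome vector order: (A.r0,A.r1)
TSO (5): (0,0); (0,1); (0,2); (1,1); (1,2)
TSO∖claimed = {(1,1)}

missing: A.r0=1 A.r1=1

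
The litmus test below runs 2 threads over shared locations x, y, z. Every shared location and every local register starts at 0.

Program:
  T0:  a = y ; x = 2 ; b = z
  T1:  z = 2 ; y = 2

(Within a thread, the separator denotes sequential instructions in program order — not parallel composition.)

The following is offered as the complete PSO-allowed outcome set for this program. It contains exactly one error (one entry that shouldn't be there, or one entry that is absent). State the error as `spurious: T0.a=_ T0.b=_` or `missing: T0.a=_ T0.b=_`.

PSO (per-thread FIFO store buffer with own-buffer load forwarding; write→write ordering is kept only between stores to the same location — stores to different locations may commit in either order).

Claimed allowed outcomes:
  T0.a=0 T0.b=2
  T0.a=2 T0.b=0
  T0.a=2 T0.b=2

outcome vector order: (T0.a,T0.b)
under PSO → 0/0, 0/2, 2/0, 2/2
PSO∖claimed = {0/0}

missing: T0.a=0 T0.b=0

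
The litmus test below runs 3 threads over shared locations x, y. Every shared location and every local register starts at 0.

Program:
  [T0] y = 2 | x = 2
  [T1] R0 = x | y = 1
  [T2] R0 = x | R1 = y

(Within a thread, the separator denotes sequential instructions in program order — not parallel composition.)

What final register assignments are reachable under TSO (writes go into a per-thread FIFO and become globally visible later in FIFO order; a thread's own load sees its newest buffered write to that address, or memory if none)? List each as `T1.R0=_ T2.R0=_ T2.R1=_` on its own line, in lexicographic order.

T1.R0=0 T2.R0=0 T2.R1=0
T1.R0=0 T2.R0=0 T2.R1=1
T1.R0=0 T2.R0=0 T2.R1=2
T1.R0=0 T2.R0=2 T2.R1=1
T1.R0=0 T2.R0=2 T2.R1=2
T1.R0=2 T2.R0=0 T2.R1=0
T1.R0=2 T2.R0=0 T2.R1=1
T1.R0=2 T2.R0=0 T2.R1=2
T1.R0=2 T2.R0=2 T2.R1=1
T1.R0=2 T2.R0=2 T2.R1=2

outcome vector order: (T1.R0,T2.R0,T2.R1)
|TSO outcomes| = 10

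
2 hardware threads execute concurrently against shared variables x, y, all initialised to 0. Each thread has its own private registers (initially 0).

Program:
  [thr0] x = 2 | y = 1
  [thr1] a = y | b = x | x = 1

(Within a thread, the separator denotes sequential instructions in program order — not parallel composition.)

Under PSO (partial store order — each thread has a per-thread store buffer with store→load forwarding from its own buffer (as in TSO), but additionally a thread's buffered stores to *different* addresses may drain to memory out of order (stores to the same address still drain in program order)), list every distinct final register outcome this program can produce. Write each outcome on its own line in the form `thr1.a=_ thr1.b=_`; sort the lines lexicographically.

thr1.a=0 thr1.b=0
thr1.a=0 thr1.b=2
thr1.a=1 thr1.b=0
thr1.a=1 thr1.b=2

outcome vector order: (thr1.a,thr1.b)
|PSO outcomes| = 4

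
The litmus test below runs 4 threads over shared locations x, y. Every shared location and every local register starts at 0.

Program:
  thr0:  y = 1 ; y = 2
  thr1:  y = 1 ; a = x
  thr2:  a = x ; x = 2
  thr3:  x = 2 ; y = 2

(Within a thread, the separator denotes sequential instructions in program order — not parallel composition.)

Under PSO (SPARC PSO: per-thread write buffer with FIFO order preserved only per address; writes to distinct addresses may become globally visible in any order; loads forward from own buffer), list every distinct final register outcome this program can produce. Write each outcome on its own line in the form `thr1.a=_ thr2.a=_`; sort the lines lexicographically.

outcome vector order: (thr1.a,thr2.a)
|PSO outcomes| = 4

thr1.a=0 thr2.a=0
thr1.a=0 thr2.a=2
thr1.a=2 thr2.a=0
thr1.a=2 thr2.a=2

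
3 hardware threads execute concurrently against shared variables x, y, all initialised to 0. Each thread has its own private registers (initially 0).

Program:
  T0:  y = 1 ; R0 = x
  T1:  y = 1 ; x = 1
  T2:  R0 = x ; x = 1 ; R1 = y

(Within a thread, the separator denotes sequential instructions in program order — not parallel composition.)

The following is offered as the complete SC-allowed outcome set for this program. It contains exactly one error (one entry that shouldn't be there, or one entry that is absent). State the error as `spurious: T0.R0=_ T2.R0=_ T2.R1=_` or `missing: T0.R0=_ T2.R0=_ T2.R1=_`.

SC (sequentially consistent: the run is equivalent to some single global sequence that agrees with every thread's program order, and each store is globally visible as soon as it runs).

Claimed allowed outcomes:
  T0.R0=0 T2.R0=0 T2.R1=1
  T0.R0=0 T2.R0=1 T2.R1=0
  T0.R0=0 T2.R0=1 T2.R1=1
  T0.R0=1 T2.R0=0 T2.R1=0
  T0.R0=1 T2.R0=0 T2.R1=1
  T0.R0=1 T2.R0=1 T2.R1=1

spurious: T0.R0=0 T2.R0=1 T2.R1=0

outcome vector order: (T0.R0,T2.R0,T2.R1)
under SC → 001 011 100 101 111
claimed∖SC = {010}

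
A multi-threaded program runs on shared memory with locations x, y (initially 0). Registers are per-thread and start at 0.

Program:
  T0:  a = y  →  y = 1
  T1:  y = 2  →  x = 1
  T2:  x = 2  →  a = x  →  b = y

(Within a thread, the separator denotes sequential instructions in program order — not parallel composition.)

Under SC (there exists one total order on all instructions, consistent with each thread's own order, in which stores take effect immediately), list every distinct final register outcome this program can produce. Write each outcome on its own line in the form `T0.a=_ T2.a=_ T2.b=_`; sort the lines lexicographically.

T0.a=0 T2.a=1 T2.b=1
T0.a=0 T2.a=1 T2.b=2
T0.a=0 T2.a=2 T2.b=0
T0.a=0 T2.a=2 T2.b=1
T0.a=0 T2.a=2 T2.b=2
T0.a=2 T2.a=1 T2.b=1
T0.a=2 T2.a=1 T2.b=2
T0.a=2 T2.a=2 T2.b=0
T0.a=2 T2.a=2 T2.b=1
T0.a=2 T2.a=2 T2.b=2

outcome vector order: (T0.a,T2.a,T2.b)
|SC outcomes| = 10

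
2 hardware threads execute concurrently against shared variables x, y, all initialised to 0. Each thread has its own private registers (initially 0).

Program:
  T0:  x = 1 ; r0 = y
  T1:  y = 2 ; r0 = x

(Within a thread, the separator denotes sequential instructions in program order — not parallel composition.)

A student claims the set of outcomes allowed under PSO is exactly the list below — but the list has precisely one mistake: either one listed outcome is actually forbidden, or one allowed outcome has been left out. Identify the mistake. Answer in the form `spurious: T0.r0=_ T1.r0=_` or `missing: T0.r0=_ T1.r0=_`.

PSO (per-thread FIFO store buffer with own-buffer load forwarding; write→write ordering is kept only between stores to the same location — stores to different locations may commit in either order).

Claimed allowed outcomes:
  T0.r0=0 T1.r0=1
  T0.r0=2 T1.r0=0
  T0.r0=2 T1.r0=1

missing: T0.r0=0 T1.r0=0

outcome vector order: (T0.r0,T1.r0)
under PSO → (0,0); (0,1); (2,0); (2,1)
PSO∖claimed = {(0,0)}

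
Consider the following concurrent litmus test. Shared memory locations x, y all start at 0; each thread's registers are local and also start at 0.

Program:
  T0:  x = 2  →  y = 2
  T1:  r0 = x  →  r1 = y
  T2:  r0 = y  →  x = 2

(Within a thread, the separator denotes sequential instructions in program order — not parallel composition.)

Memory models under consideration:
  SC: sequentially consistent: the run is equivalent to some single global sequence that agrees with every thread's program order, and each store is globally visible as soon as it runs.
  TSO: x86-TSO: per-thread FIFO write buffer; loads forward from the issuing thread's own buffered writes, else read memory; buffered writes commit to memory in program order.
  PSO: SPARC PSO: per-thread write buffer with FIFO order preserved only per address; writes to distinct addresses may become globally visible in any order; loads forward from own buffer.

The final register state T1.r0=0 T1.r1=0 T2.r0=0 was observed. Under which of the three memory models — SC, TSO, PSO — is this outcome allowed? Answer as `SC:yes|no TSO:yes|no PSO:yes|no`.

SC:yes TSO:yes PSO:yes

outcome vector order: (T1.r0,T1.r1,T2.r0)
SC: 8 outcomes — {0/0/0 0/0/2 0/2/0 0/2/2 2/0/0 2/0/2 2/2/0 2/2/2}
TSO: 8 outcomes — {0/0/0 0/0/2 0/2/0 0/2/2 2/0/0 2/0/2 2/2/0 2/2/2}
PSO: 8 outcomes — {0/0/0 0/0/2 0/2/0 0/2/2 2/0/0 2/0/2 2/2/0 2/2/2}
target 0/0/0 ∈ {SC,TSO,PSO}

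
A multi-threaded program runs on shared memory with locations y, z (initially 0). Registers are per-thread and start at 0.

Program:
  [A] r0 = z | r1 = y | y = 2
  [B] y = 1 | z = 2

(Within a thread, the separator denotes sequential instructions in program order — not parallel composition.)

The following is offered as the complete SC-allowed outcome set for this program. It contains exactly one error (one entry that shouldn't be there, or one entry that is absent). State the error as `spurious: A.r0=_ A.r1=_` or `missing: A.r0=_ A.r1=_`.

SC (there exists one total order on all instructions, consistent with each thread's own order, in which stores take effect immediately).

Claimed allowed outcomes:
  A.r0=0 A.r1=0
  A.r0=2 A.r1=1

missing: A.r0=0 A.r1=1

outcome vector order: (A.r0,A.r1)
SC: 3 outcomes — {0/0, 0/1, 2/1}
SC∖claimed = {0/1}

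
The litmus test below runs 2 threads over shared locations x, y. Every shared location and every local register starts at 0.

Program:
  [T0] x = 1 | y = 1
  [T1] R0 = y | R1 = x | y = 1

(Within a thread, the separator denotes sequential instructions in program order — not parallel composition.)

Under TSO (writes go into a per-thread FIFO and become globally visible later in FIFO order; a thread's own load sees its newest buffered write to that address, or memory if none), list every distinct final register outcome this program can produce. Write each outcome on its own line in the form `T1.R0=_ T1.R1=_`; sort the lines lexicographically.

outcome vector order: (T1.R0,T1.R1)
|TSO outcomes| = 3

T1.R0=0 T1.R1=0
T1.R0=0 T1.R1=1
T1.R0=1 T1.R1=1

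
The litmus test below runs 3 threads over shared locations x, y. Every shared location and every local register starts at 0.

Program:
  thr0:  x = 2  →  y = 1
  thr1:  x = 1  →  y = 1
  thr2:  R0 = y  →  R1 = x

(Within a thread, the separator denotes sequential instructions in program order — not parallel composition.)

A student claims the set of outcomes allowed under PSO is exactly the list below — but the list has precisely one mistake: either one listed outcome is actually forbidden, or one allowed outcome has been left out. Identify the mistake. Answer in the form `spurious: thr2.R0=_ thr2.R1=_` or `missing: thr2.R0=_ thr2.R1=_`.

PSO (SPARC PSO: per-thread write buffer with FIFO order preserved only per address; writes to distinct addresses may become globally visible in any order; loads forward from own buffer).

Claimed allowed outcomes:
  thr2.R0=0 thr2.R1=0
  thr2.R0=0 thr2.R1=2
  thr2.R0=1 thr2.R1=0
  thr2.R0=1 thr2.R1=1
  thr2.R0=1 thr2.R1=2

outcome vector order: (thr2.R0,thr2.R1)
under PSO → 00, 01, 02, 10, 11, 12
PSO∖claimed = {01}

missing: thr2.R0=0 thr2.R1=1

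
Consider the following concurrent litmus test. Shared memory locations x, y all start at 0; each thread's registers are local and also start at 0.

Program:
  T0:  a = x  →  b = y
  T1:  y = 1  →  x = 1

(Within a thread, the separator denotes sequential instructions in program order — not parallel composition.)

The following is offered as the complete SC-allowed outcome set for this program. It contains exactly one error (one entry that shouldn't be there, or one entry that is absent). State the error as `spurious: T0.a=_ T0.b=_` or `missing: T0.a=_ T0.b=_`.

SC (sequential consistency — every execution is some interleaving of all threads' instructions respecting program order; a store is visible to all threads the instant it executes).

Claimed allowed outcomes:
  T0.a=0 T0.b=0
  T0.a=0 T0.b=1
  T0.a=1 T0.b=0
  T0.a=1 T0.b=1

spurious: T0.a=1 T0.b=0

outcome vector order: (T0.a,T0.b)
under SC → 0/0, 0/1, 1/1
claimed∖SC = {1/0}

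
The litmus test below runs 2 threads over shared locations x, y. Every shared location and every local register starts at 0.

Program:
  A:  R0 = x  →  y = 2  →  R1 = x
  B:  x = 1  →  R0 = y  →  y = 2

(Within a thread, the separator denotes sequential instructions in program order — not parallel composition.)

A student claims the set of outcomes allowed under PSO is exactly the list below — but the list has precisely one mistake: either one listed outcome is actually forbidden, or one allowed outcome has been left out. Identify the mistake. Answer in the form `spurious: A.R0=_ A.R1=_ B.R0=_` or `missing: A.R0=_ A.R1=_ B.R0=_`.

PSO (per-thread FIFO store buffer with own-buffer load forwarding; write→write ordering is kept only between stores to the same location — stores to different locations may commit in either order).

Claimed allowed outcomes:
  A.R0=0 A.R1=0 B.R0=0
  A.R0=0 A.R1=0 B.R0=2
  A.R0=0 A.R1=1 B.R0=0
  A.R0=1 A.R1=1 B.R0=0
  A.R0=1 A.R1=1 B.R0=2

missing: A.R0=0 A.R1=1 B.R0=2

outcome vector order: (A.R0,A.R1,B.R0)
PSO (6): <0 0 0>, <0 0 2>, <0 1 0>, <0 1 2>, <1 1 0>, <1 1 2>
PSO∖claimed = {<0 1 2>}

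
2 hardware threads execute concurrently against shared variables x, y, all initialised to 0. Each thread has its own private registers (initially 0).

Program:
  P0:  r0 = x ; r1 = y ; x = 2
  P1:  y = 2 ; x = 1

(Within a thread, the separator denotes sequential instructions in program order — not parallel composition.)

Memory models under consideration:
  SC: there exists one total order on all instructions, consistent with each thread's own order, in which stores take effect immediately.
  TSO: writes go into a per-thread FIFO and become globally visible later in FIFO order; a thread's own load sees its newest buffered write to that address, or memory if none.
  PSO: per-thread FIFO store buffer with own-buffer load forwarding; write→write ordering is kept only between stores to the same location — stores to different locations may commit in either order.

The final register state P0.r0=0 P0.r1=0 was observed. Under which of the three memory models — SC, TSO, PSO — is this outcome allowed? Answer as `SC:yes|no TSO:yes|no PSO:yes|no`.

outcome vector order: (P0.r0,P0.r1)
SC (3): <0 0>, <0 2>, <1 2>
TSO (3): <0 0>, <0 2>, <1 2>
PSO (4): <0 0>, <0 2>, <1 0>, <1 2>
target <0 0> ∈ {SC,TSO,PSO}

SC:yes TSO:yes PSO:yes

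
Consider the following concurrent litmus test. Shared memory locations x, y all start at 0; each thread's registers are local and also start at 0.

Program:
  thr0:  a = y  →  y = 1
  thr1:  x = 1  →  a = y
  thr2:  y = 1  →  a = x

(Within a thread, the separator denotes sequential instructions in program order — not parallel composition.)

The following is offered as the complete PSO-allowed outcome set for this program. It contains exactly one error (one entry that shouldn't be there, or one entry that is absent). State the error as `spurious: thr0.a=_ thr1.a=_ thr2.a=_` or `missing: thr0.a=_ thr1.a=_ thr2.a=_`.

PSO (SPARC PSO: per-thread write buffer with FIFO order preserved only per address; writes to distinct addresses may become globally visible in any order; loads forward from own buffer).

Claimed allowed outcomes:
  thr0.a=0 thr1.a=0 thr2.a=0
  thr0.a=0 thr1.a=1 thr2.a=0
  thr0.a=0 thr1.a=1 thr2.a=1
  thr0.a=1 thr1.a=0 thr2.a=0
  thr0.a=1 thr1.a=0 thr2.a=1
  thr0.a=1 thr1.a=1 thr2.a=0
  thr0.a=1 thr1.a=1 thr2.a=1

missing: thr0.a=0 thr1.a=0 thr2.a=1

outcome vector order: (thr0.a,thr1.a,thr2.a)
[PSO] allowed = {<0 0 0>, <0 0 1>, <0 1 0>, <0 1 1>, <1 0 0>, <1 0 1>, <1 1 0>, <1 1 1>}
PSO∖claimed = {<0 0 1>}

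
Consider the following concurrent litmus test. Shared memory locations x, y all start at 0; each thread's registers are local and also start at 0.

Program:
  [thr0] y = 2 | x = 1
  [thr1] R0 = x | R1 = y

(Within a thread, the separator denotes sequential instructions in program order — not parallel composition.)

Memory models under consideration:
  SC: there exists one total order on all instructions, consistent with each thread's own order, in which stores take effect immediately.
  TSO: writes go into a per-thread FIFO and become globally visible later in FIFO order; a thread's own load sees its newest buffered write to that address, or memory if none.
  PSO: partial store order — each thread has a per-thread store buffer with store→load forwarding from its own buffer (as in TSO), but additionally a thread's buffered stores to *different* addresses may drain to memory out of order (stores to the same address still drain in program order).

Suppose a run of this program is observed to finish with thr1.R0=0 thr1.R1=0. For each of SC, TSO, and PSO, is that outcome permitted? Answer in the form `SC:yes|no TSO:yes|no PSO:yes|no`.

SC:yes TSO:yes PSO:yes

outcome vector order: (thr1.R0,thr1.R1)
SC (3): (0,0), (0,2), (1,2)
TSO (3): (0,0), (0,2), (1,2)
PSO (4): (0,0), (0,2), (1,0), (1,2)
target (0,0) ∈ {SC,TSO,PSO}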